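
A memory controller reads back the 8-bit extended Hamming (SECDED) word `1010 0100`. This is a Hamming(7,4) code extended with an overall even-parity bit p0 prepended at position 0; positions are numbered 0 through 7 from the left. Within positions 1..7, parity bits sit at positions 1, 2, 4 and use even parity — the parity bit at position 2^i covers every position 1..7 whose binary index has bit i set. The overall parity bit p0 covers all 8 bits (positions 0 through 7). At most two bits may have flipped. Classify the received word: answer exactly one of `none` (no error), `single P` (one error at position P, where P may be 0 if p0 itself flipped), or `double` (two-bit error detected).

s1: b1⊕b3⊕b5⊕b7 = 0⊕0⊕1⊕0 = 1
s2: b2⊕b3⊕b6⊕b7 = 1⊕0⊕0⊕0 = 1
s4: b4⊕b5⊕b6⊕b7 = 0⊕1⊕0⊕0 = 1
Syndrome (s4...s1) = 111 → position 7.
Overall parity (XOR of all 8 bits, including p0): 1⊕0⊕1⊕0⊕0⊕1⊕0⊕0 = 1
Overall=1, syndrome position=7 → single-bit error at position 7.

single 7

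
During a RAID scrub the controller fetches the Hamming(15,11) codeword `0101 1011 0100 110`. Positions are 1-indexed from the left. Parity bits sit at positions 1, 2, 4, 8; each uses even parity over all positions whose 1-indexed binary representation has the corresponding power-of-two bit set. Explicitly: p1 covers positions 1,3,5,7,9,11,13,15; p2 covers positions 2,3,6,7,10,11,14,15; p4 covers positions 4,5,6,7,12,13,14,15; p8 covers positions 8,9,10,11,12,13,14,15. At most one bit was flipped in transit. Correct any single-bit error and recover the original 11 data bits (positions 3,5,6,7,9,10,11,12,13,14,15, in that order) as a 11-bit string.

00010100110

s1: b1⊕b3⊕b5⊕b7⊕b9⊕b11⊕b13⊕b15 = 0⊕0⊕1⊕1⊕0⊕0⊕1⊕0 = 1
s2: b2⊕b3⊕b6⊕b7⊕b10⊕b11⊕b14⊕b15 = 1⊕0⊕0⊕1⊕1⊕0⊕1⊕0 = 0
s4: b4⊕b5⊕b6⊕b7⊕b12⊕b13⊕b14⊕b15 = 1⊕1⊕0⊕1⊕0⊕1⊕1⊕0 = 1
s8: b8⊕b9⊕b10⊕b11⊕b12⊕b13⊕b14⊕b15 = 1⊕0⊕1⊕0⊕0⊕1⊕1⊕0 = 0
Syndrome (s8...s1) = 0101 → position 5.
Flip bit 5: corrected codeword = 010100110100110
Data bits at positions 3,5,6,7,9,10,11,12,13,14,15: 00010100110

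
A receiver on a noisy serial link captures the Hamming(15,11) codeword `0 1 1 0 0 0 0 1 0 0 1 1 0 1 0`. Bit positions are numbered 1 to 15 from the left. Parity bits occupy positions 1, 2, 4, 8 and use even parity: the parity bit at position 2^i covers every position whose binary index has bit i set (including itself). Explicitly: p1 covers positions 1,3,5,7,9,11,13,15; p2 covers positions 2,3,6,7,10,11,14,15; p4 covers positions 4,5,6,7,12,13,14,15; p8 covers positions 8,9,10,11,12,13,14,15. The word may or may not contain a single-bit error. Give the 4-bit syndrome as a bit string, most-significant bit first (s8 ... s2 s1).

s1: b1⊕b3⊕b5⊕b7⊕b9⊕b11⊕b13⊕b15 = 0⊕1⊕0⊕0⊕0⊕1⊕0⊕0 = 0
s2: b2⊕b3⊕b6⊕b7⊕b10⊕b11⊕b14⊕b15 = 1⊕1⊕0⊕0⊕0⊕1⊕1⊕0 = 0
s4: b4⊕b5⊕b6⊕b7⊕b12⊕b13⊕b14⊕b15 = 0⊕0⊕0⊕0⊕1⊕0⊕1⊕0 = 0
s8: b8⊕b9⊕b10⊕b11⊕b12⊕b13⊕b14⊕b15 = 1⊕0⊕0⊕1⊕1⊕0⊕1⊕0 = 0
Syndrome (s8...s1) = 0000 → position 0 (no error).

0000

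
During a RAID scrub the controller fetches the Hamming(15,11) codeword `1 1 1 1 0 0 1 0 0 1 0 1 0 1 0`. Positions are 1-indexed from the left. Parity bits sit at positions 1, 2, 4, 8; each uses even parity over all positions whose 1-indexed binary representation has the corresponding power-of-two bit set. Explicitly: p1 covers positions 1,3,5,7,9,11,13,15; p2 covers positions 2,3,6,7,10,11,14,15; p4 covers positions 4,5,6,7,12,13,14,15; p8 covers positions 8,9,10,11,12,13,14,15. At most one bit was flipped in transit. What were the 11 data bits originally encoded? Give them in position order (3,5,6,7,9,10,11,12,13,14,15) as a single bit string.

10010111010

s1: b1⊕b3⊕b5⊕b7⊕b9⊕b11⊕b13⊕b15 = 1⊕1⊕0⊕1⊕0⊕0⊕0⊕0 = 1
s2: b2⊕b3⊕b6⊕b7⊕b10⊕b11⊕b14⊕b15 = 1⊕1⊕0⊕1⊕1⊕0⊕1⊕0 = 1
s4: b4⊕b5⊕b6⊕b7⊕b12⊕b13⊕b14⊕b15 = 1⊕0⊕0⊕1⊕1⊕0⊕1⊕0 = 0
s8: b8⊕b9⊕b10⊕b11⊕b12⊕b13⊕b14⊕b15 = 0⊕0⊕1⊕0⊕1⊕0⊕1⊕0 = 1
Syndrome (s8...s1) = 1011 → position 11.
Flip bit 11: corrected codeword = 111100100111010
Data bits at positions 3,5,6,7,9,10,11,12,13,14,15: 10010111010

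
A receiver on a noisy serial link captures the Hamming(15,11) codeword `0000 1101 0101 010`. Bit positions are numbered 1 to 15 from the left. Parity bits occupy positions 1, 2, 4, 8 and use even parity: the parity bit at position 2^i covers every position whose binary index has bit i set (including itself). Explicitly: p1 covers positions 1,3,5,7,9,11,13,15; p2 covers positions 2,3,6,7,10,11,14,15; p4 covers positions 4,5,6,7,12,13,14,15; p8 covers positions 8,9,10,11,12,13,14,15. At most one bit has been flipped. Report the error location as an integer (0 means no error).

3

s1: b1⊕b3⊕b5⊕b7⊕b9⊕b11⊕b13⊕b15 = 0⊕0⊕1⊕0⊕0⊕0⊕0⊕0 = 1
s2: b2⊕b3⊕b6⊕b7⊕b10⊕b11⊕b14⊕b15 = 0⊕0⊕1⊕0⊕1⊕0⊕1⊕0 = 1
s4: b4⊕b5⊕b6⊕b7⊕b12⊕b13⊕b14⊕b15 = 0⊕1⊕1⊕0⊕1⊕0⊕1⊕0 = 0
s8: b8⊕b9⊕b10⊕b11⊕b12⊕b13⊕b14⊕b15 = 1⊕0⊕1⊕0⊕1⊕0⊕1⊕0 = 0
Syndrome (s8...s1) = 0011 → position 3.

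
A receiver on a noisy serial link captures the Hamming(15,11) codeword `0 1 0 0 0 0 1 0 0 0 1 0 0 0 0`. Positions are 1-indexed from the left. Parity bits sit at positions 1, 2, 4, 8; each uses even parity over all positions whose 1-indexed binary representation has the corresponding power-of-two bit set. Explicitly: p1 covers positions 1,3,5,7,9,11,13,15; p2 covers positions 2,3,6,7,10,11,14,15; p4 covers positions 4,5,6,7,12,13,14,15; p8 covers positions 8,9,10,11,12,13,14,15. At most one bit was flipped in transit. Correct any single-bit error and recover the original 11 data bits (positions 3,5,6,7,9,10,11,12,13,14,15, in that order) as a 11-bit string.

00010010010

s1: b1⊕b3⊕b5⊕b7⊕b9⊕b11⊕b13⊕b15 = 0⊕0⊕0⊕1⊕0⊕1⊕0⊕0 = 0
s2: b2⊕b3⊕b6⊕b7⊕b10⊕b11⊕b14⊕b15 = 1⊕0⊕0⊕1⊕0⊕1⊕0⊕0 = 1
s4: b4⊕b5⊕b6⊕b7⊕b12⊕b13⊕b14⊕b15 = 0⊕0⊕0⊕1⊕0⊕0⊕0⊕0 = 1
s8: b8⊕b9⊕b10⊕b11⊕b12⊕b13⊕b14⊕b15 = 0⊕0⊕0⊕1⊕0⊕0⊕0⊕0 = 1
Syndrome (s8...s1) = 1110 → position 14.
Flip bit 14: corrected codeword = 010000100010010
Data bits at positions 3,5,6,7,9,10,11,12,13,14,15: 00010010010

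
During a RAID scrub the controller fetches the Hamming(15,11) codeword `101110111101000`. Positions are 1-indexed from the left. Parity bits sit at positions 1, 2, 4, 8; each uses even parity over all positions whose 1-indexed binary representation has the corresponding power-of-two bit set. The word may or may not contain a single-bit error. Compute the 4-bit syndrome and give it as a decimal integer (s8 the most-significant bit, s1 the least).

3

s1: b1⊕b3⊕b5⊕b7⊕b9⊕b11⊕b13⊕b15 = 1⊕1⊕1⊕1⊕1⊕0⊕0⊕0 = 1
s2: b2⊕b3⊕b6⊕b7⊕b10⊕b11⊕b14⊕b15 = 0⊕1⊕0⊕1⊕1⊕0⊕0⊕0 = 1
s4: b4⊕b5⊕b6⊕b7⊕b12⊕b13⊕b14⊕b15 = 1⊕1⊕0⊕1⊕1⊕0⊕0⊕0 = 0
s8: b8⊕b9⊕b10⊕b11⊕b12⊕b13⊕b14⊕b15 = 1⊕1⊕1⊕0⊕1⊕0⊕0⊕0 = 0
Syndrome (s8...s1) = 0011 → position 3.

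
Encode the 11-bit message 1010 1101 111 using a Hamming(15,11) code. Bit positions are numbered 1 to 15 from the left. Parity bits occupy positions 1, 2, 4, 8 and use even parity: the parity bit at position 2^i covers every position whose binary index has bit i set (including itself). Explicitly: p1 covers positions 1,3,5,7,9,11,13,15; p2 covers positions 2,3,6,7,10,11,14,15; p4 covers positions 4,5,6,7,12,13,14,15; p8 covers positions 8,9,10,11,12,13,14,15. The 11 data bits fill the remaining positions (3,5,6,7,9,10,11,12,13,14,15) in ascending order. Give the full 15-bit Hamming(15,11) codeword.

Place data bits at non-power-of-two positions: b3=1, b5=0, b6=1, b7=0, b9=1, b10=1, b11=0, b12=1, b13=1, b14=1, b15=1.
p1 = XOR of data positions {3,5,7,9,11,13,15} = 1⊕0⊕0⊕1⊕0⊕1⊕1 = 0
p2 = XOR of data positions {3,6,7,10,11,14,15} = 1⊕1⊕0⊕1⊕0⊕1⊕1 = 1
p4 = XOR of data positions {5,6,7,12,13,14,15} = 0⊕1⊕0⊕1⊕1⊕1⊕1 = 1
p8 = XOR of data positions {9,10,11,12,13,14,15} = 1⊕1⊕0⊕1⊕1⊕1⊕1 = 0
Codeword b1..b15 = 011101001101111

011101001101111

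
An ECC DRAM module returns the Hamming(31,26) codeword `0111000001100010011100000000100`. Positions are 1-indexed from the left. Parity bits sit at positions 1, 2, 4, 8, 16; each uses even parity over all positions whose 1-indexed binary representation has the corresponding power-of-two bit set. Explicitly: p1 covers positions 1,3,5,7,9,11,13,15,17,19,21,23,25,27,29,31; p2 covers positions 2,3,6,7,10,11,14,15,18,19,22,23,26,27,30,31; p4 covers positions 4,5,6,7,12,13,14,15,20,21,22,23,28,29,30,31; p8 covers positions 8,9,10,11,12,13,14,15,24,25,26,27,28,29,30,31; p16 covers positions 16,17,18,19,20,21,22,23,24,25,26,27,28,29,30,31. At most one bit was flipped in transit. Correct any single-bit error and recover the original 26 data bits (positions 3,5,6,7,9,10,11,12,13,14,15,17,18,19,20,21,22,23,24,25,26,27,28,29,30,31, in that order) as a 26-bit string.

s1: b1⊕b3⊕b5⊕b7⊕b9⊕b11⊕b13⊕b15⊕b17⊕b19⊕b21⊕b23⊕b25⊕b27⊕b29⊕b31 = 0⊕1⊕0⊕0⊕0⊕1⊕0⊕1⊕0⊕1⊕0⊕0⊕0⊕0⊕1⊕0 = 1
s2: b2⊕b3⊕b6⊕b7⊕b10⊕b11⊕b14⊕b15⊕b18⊕b19⊕b22⊕b23⊕b26⊕b27⊕b30⊕b31 = 1⊕1⊕0⊕0⊕1⊕1⊕0⊕1⊕1⊕1⊕0⊕0⊕0⊕0⊕0⊕0 = 1
s4: b4⊕b5⊕b6⊕b7⊕b12⊕b13⊕b14⊕b15⊕b20⊕b21⊕b22⊕b23⊕b28⊕b29⊕b30⊕b31 = 1⊕0⊕0⊕0⊕0⊕0⊕0⊕1⊕1⊕0⊕0⊕0⊕0⊕1⊕0⊕0 = 0
s8: b8⊕b9⊕b10⊕b11⊕b12⊕b13⊕b14⊕b15⊕b24⊕b25⊕b26⊕b27⊕b28⊕b29⊕b30⊕b31 = 0⊕0⊕1⊕1⊕0⊕0⊕0⊕1⊕0⊕0⊕0⊕0⊕0⊕1⊕0⊕0 = 0
s16: b16⊕b17⊕b18⊕b19⊕b20⊕b21⊕b22⊕b23⊕b24⊕b25⊕b26⊕b27⊕b28⊕b29⊕b30⊕b31 = 0⊕0⊕1⊕1⊕1⊕0⊕0⊕0⊕0⊕0⊕0⊕0⊕0⊕1⊕0⊕0 = 0
Syndrome (s16...s1) = 00011 → position 3.
Flip bit 3: corrected codeword = 0101000001100010011100000000100
Data bits at positions 3,5,6,7,9,10,11,12,13,14,15,17,18,19,20,21,22,23,24,25,26,27,28,29,30,31: 00000110001011100000000100

00000110001011100000000100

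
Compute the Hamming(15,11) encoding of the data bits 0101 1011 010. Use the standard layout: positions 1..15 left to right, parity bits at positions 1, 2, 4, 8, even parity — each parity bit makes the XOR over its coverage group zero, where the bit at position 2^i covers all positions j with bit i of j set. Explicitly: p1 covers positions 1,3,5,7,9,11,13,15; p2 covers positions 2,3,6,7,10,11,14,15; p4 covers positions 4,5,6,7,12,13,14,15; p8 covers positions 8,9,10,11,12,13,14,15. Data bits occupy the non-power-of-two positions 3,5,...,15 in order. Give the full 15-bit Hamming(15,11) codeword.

010010101011010

Place data bits at non-power-of-two positions: b3=0, b5=1, b6=0, b7=1, b9=1, b10=0, b11=1, b12=1, b13=0, b14=1, b15=0.
p1 = XOR of data positions {3,5,7,9,11,13,15} = 0⊕1⊕1⊕1⊕1⊕0⊕0 = 0
p2 = XOR of data positions {3,6,7,10,11,14,15} = 0⊕0⊕1⊕0⊕1⊕1⊕0 = 1
p4 = XOR of data positions {5,6,7,12,13,14,15} = 1⊕0⊕1⊕1⊕0⊕1⊕0 = 0
p8 = XOR of data positions {9,10,11,12,13,14,15} = 1⊕0⊕1⊕1⊕0⊕1⊕0 = 0
Codeword b1..b15 = 010010101011010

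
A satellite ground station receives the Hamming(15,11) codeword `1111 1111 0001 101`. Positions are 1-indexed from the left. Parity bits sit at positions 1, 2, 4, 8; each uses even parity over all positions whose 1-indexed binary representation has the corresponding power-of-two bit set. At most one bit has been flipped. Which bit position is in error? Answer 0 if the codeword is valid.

s1: b1⊕b3⊕b5⊕b7⊕b9⊕b11⊕b13⊕b15 = 1⊕1⊕1⊕1⊕0⊕0⊕1⊕1 = 0
s2: b2⊕b3⊕b6⊕b7⊕b10⊕b11⊕b14⊕b15 = 1⊕1⊕1⊕1⊕0⊕0⊕0⊕1 = 1
s4: b4⊕b5⊕b6⊕b7⊕b12⊕b13⊕b14⊕b15 = 1⊕1⊕1⊕1⊕1⊕1⊕0⊕1 = 1
s8: b8⊕b9⊕b10⊕b11⊕b12⊕b13⊕b14⊕b15 = 1⊕0⊕0⊕0⊕1⊕1⊕0⊕1 = 0
Syndrome (s8...s1) = 0110 → position 6.

6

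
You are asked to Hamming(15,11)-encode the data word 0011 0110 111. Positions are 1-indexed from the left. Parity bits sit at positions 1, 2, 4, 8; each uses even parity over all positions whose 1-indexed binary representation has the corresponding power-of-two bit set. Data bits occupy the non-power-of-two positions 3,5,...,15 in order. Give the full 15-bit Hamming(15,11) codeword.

000101110110111

Place data bits at non-power-of-two positions: b3=0, b5=0, b6=1, b7=1, b9=0, b10=1, b11=1, b12=0, b13=1, b14=1, b15=1.
p1 = XOR of data positions {3,5,7,9,11,13,15} = 0⊕0⊕1⊕0⊕1⊕1⊕1 = 0
p2 = XOR of data positions {3,6,7,10,11,14,15} = 0⊕1⊕1⊕1⊕1⊕1⊕1 = 0
p4 = XOR of data positions {5,6,7,12,13,14,15} = 0⊕1⊕1⊕0⊕1⊕1⊕1 = 1
p8 = XOR of data positions {9,10,11,12,13,14,15} = 0⊕1⊕1⊕0⊕1⊕1⊕1 = 1
Codeword b1..b15 = 000101110110111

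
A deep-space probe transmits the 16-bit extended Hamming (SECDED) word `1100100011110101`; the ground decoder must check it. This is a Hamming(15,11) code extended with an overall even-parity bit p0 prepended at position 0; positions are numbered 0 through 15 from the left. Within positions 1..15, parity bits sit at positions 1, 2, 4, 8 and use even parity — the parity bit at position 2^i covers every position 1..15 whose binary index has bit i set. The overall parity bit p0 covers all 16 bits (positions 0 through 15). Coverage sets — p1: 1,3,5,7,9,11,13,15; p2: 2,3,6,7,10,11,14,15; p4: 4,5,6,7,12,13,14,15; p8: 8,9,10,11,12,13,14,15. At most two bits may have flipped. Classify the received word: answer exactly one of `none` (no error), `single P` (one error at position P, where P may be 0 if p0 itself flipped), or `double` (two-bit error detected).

single 7

s1: b1⊕b3⊕b5⊕b7⊕b9⊕b11⊕b13⊕b15 = 1⊕0⊕0⊕0⊕1⊕1⊕1⊕1 = 1
s2: b2⊕b3⊕b6⊕b7⊕b10⊕b11⊕b14⊕b15 = 0⊕0⊕0⊕0⊕1⊕1⊕0⊕1 = 1
s4: b4⊕b5⊕b6⊕b7⊕b12⊕b13⊕b14⊕b15 = 1⊕0⊕0⊕0⊕0⊕1⊕0⊕1 = 1
s8: b8⊕b9⊕b10⊕b11⊕b12⊕b13⊕b14⊕b15 = 1⊕1⊕1⊕1⊕0⊕1⊕0⊕1 = 0
Syndrome (s8...s1) = 0111 → position 7.
Overall parity (XOR of all 16 bits, including p0): 1⊕1⊕0⊕0⊕1⊕0⊕0⊕0⊕1⊕1⊕1⊕1⊕0⊕1⊕0⊕1 = 1
Overall=1, syndrome position=7 → single-bit error at position 7.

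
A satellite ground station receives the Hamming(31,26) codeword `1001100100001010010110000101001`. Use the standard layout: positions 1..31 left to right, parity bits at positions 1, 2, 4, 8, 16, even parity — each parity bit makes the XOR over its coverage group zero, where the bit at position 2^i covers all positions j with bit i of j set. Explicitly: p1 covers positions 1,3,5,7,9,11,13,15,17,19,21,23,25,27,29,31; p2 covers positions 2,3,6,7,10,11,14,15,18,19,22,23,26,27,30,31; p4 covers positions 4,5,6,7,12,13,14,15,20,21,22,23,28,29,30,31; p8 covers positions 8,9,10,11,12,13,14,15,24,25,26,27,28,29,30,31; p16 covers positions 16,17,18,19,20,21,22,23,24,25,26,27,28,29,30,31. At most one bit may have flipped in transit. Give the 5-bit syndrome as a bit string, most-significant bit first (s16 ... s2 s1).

00000

s1: b1⊕b3⊕b5⊕b7⊕b9⊕b11⊕b13⊕b15⊕b17⊕b19⊕b21⊕b23⊕b25⊕b27⊕b29⊕b31 = 1⊕0⊕1⊕0⊕0⊕0⊕1⊕1⊕0⊕0⊕1⊕0⊕0⊕0⊕0⊕1 = 0
s2: b2⊕b3⊕b6⊕b7⊕b10⊕b11⊕b14⊕b15⊕b18⊕b19⊕b22⊕b23⊕b26⊕b27⊕b30⊕b31 = 0⊕0⊕0⊕0⊕0⊕0⊕0⊕1⊕1⊕0⊕0⊕0⊕1⊕0⊕0⊕1 = 0
s4: b4⊕b5⊕b6⊕b7⊕b12⊕b13⊕b14⊕b15⊕b20⊕b21⊕b22⊕b23⊕b28⊕b29⊕b30⊕b31 = 1⊕1⊕0⊕0⊕0⊕1⊕0⊕1⊕1⊕1⊕0⊕0⊕1⊕0⊕0⊕1 = 0
s8: b8⊕b9⊕b10⊕b11⊕b12⊕b13⊕b14⊕b15⊕b24⊕b25⊕b26⊕b27⊕b28⊕b29⊕b30⊕b31 = 1⊕0⊕0⊕0⊕0⊕1⊕0⊕1⊕0⊕0⊕1⊕0⊕1⊕0⊕0⊕1 = 0
s16: b16⊕b17⊕b18⊕b19⊕b20⊕b21⊕b22⊕b23⊕b24⊕b25⊕b26⊕b27⊕b28⊕b29⊕b30⊕b31 = 0⊕0⊕1⊕0⊕1⊕1⊕0⊕0⊕0⊕0⊕1⊕0⊕1⊕0⊕0⊕1 = 0
Syndrome (s16...s1) = 00000 → position 0 (no error).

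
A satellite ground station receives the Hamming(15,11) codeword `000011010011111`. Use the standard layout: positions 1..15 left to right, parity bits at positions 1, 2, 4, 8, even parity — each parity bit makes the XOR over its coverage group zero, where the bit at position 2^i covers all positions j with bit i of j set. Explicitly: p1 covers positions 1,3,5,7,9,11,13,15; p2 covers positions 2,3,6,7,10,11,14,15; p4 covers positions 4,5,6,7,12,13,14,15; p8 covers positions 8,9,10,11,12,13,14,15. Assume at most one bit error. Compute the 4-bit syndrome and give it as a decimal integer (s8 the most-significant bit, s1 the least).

s1: b1⊕b3⊕b5⊕b7⊕b9⊕b11⊕b13⊕b15 = 0⊕0⊕1⊕0⊕0⊕1⊕1⊕1 = 0
s2: b2⊕b3⊕b6⊕b7⊕b10⊕b11⊕b14⊕b15 = 0⊕0⊕1⊕0⊕0⊕1⊕1⊕1 = 0
s4: b4⊕b5⊕b6⊕b7⊕b12⊕b13⊕b14⊕b15 = 0⊕1⊕1⊕0⊕1⊕1⊕1⊕1 = 0
s8: b8⊕b9⊕b10⊕b11⊕b12⊕b13⊕b14⊕b15 = 1⊕0⊕0⊕1⊕1⊕1⊕1⊕1 = 0
Syndrome (s8...s1) = 0000 → position 0 (no error).

0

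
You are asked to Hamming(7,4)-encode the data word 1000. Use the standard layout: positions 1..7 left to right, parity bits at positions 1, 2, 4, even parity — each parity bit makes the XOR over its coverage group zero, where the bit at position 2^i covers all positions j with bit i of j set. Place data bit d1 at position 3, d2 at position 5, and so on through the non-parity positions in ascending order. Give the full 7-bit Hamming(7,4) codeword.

Place data bits at non-power-of-two positions: b3=1, b5=0, b6=0, b7=0.
p1 = XOR of data positions {3,5,7} = 1⊕0⊕0 = 1
p2 = XOR of data positions {3,6,7} = 1⊕0⊕0 = 1
p4 = XOR of data positions {5,6,7} = 0⊕0⊕0 = 0
Codeword b1..b7 = 1110000

1110000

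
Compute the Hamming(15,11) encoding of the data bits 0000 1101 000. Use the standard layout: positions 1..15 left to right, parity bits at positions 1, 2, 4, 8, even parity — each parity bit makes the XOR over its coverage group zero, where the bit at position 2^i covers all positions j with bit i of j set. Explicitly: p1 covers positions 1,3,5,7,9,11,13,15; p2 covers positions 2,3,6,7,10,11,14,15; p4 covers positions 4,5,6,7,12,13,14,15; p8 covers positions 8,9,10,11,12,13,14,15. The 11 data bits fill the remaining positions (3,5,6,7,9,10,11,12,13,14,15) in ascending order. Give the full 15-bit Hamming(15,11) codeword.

Place data bits at non-power-of-two positions: b3=0, b5=0, b6=0, b7=0, b9=1, b10=1, b11=0, b12=1, b13=0, b14=0, b15=0.
p1 = XOR of data positions {3,5,7,9,11,13,15} = 0⊕0⊕0⊕1⊕0⊕0⊕0 = 1
p2 = XOR of data positions {3,6,7,10,11,14,15} = 0⊕0⊕0⊕1⊕0⊕0⊕0 = 1
p4 = XOR of data positions {5,6,7,12,13,14,15} = 0⊕0⊕0⊕1⊕0⊕0⊕0 = 1
p8 = XOR of data positions {9,10,11,12,13,14,15} = 1⊕1⊕0⊕1⊕0⊕0⊕0 = 1
Codeword b1..b15 = 110100011101000

110100011101000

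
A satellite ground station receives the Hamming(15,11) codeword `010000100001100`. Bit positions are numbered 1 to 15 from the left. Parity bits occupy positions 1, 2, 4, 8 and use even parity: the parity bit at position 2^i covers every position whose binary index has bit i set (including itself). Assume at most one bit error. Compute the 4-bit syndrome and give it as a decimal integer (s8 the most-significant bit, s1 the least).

4

s1: b1⊕b3⊕b5⊕b7⊕b9⊕b11⊕b13⊕b15 = 0⊕0⊕0⊕1⊕0⊕0⊕1⊕0 = 0
s2: b2⊕b3⊕b6⊕b7⊕b10⊕b11⊕b14⊕b15 = 1⊕0⊕0⊕1⊕0⊕0⊕0⊕0 = 0
s4: b4⊕b5⊕b6⊕b7⊕b12⊕b13⊕b14⊕b15 = 0⊕0⊕0⊕1⊕1⊕1⊕0⊕0 = 1
s8: b8⊕b9⊕b10⊕b11⊕b12⊕b13⊕b14⊕b15 = 0⊕0⊕0⊕0⊕1⊕1⊕0⊕0 = 0
Syndrome (s8...s1) = 0100 → position 4.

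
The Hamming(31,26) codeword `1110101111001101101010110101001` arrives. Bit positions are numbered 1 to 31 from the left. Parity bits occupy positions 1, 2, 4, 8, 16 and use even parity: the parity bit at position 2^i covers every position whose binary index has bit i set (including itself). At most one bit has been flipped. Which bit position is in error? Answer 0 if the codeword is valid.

s1: b1⊕b3⊕b5⊕b7⊕b9⊕b11⊕b13⊕b15⊕b17⊕b19⊕b21⊕b23⊕b25⊕b27⊕b29⊕b31 = 1⊕1⊕1⊕1⊕1⊕0⊕1⊕0⊕1⊕1⊕1⊕1⊕0⊕0⊕0⊕1 = 1
s2: b2⊕b3⊕b6⊕b7⊕b10⊕b11⊕b14⊕b15⊕b18⊕b19⊕b22⊕b23⊕b26⊕b27⊕b30⊕b31 = 1⊕1⊕0⊕1⊕1⊕0⊕1⊕0⊕0⊕1⊕0⊕1⊕1⊕0⊕0⊕1 = 1
s4: b4⊕b5⊕b6⊕b7⊕b12⊕b13⊕b14⊕b15⊕b20⊕b21⊕b22⊕b23⊕b28⊕b29⊕b30⊕b31 = 0⊕1⊕0⊕1⊕0⊕1⊕1⊕0⊕0⊕1⊕0⊕1⊕1⊕0⊕0⊕1 = 0
s8: b8⊕b9⊕b10⊕b11⊕b12⊕b13⊕b14⊕b15⊕b24⊕b25⊕b26⊕b27⊕b28⊕b29⊕b30⊕b31 = 1⊕1⊕1⊕0⊕0⊕1⊕1⊕0⊕1⊕0⊕1⊕0⊕1⊕0⊕0⊕1 = 1
s16: b16⊕b17⊕b18⊕b19⊕b20⊕b21⊕b22⊕b23⊕b24⊕b25⊕b26⊕b27⊕b28⊕b29⊕b30⊕b31 = 1⊕1⊕0⊕1⊕0⊕1⊕0⊕1⊕1⊕0⊕1⊕0⊕1⊕0⊕0⊕1 = 1
Syndrome (s16...s1) = 11011 → position 27.

27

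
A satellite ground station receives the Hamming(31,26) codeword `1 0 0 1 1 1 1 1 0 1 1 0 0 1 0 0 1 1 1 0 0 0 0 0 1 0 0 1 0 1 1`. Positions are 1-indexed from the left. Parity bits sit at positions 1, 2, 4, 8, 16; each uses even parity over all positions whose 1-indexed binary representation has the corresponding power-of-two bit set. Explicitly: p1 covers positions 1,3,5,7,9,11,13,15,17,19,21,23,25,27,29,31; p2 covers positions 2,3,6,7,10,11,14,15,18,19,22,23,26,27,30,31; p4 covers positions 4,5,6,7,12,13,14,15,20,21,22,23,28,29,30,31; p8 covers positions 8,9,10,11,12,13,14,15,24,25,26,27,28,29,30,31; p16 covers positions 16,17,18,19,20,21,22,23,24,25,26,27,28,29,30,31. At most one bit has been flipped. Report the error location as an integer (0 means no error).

18

s1: b1⊕b3⊕b5⊕b7⊕b9⊕b11⊕b13⊕b15⊕b17⊕b19⊕b21⊕b23⊕b25⊕b27⊕b29⊕b31 = 1⊕0⊕1⊕1⊕0⊕1⊕0⊕0⊕1⊕1⊕0⊕0⊕1⊕0⊕0⊕1 = 0
s2: b2⊕b3⊕b6⊕b7⊕b10⊕b11⊕b14⊕b15⊕b18⊕b19⊕b22⊕b23⊕b26⊕b27⊕b30⊕b31 = 0⊕0⊕1⊕1⊕1⊕1⊕1⊕0⊕1⊕1⊕0⊕0⊕0⊕0⊕1⊕1 = 1
s4: b4⊕b5⊕b6⊕b7⊕b12⊕b13⊕b14⊕b15⊕b20⊕b21⊕b22⊕b23⊕b28⊕b29⊕b30⊕b31 = 1⊕1⊕1⊕1⊕0⊕0⊕1⊕0⊕0⊕0⊕0⊕0⊕1⊕0⊕1⊕1 = 0
s8: b8⊕b9⊕b10⊕b11⊕b12⊕b13⊕b14⊕b15⊕b24⊕b25⊕b26⊕b27⊕b28⊕b29⊕b30⊕b31 = 1⊕0⊕1⊕1⊕0⊕0⊕1⊕0⊕0⊕1⊕0⊕0⊕1⊕0⊕1⊕1 = 0
s16: b16⊕b17⊕b18⊕b19⊕b20⊕b21⊕b22⊕b23⊕b24⊕b25⊕b26⊕b27⊕b28⊕b29⊕b30⊕b31 = 0⊕1⊕1⊕1⊕0⊕0⊕0⊕0⊕0⊕1⊕0⊕0⊕1⊕0⊕1⊕1 = 1
Syndrome (s16...s1) = 10010 → position 18.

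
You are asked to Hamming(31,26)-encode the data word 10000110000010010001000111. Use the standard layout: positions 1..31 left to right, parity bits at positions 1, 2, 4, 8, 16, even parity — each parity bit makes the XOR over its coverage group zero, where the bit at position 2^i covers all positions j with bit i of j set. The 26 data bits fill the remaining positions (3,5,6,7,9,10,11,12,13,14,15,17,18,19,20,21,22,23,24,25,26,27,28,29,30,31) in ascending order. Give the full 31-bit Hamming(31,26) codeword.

Place data bits at non-power-of-two positions: b3=1, b5=0, b6=0, b7=0, b9=0, b10=1, b11=1, b12=0, b13=0, b14=0, b15=0, b17=0, b18=1, b19=0, b20=0, b21=1, b22=0, b23=0, b24=0, b25=1, b26=0, b27=0, b28=0, b29=1, b30=1, b31=1.
p1 = XOR of data positions {3,5,7,9,11,13,15,17,19,21,23,25,27,29,31} = 1⊕0⊕0⊕0⊕1⊕0⊕0⊕0⊕0⊕1⊕0⊕1⊕0⊕1⊕1 = 0
p2 = XOR of data positions {3,6,7,10,11,14,15,18,19,22,23,26,27,30,31} = 1⊕0⊕0⊕1⊕1⊕0⊕0⊕1⊕0⊕0⊕0⊕0⊕0⊕1⊕1 = 0
p4 = XOR of data positions {5,6,7,12,13,14,15,20,21,22,23,28,29,30,31} = 0⊕0⊕0⊕0⊕0⊕0⊕0⊕0⊕1⊕0⊕0⊕0⊕1⊕1⊕1 = 0
p8 = XOR of data positions {9,10,11,12,13,14,15,24,25,26,27,28,29,30,31} = 0⊕1⊕1⊕0⊕0⊕0⊕0⊕0⊕1⊕0⊕0⊕0⊕1⊕1⊕1 = 0
p16 = XOR of data positions {17,18,19,20,21,22,23,24,25,26,27,28,29,30,31} = 0⊕1⊕0⊕0⊕1⊕0⊕0⊕0⊕1⊕0⊕0⊕0⊕1⊕1⊕1 = 0
Codeword b1..b31 = 0010000001100000010010001000111

0010000001100000010010001000111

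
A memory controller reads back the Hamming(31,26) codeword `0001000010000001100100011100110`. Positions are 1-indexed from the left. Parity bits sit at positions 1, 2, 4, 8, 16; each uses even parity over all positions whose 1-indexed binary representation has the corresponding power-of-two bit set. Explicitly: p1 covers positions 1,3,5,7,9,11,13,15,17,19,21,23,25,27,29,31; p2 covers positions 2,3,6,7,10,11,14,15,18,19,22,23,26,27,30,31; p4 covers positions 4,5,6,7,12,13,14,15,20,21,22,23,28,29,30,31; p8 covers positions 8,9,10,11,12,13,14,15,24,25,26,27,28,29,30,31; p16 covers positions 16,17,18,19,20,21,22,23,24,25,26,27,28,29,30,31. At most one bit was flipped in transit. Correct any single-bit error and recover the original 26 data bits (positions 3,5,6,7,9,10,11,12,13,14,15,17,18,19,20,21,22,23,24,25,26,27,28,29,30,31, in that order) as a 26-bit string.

s1: b1⊕b3⊕b5⊕b7⊕b9⊕b11⊕b13⊕b15⊕b17⊕b19⊕b21⊕b23⊕b25⊕b27⊕b29⊕b31 = 0⊕0⊕0⊕0⊕1⊕0⊕0⊕0⊕1⊕0⊕0⊕0⊕1⊕0⊕1⊕0 = 0
s2: b2⊕b3⊕b6⊕b7⊕b10⊕b11⊕b14⊕b15⊕b18⊕b19⊕b22⊕b23⊕b26⊕b27⊕b30⊕b31 = 0⊕0⊕0⊕0⊕0⊕0⊕0⊕0⊕0⊕0⊕0⊕0⊕1⊕0⊕1⊕0 = 0
s4: b4⊕b5⊕b6⊕b7⊕b12⊕b13⊕b14⊕b15⊕b20⊕b21⊕b22⊕b23⊕b28⊕b29⊕b30⊕b31 = 1⊕0⊕0⊕0⊕0⊕0⊕0⊕0⊕1⊕0⊕0⊕0⊕0⊕1⊕1⊕0 = 0
s8: b8⊕b9⊕b10⊕b11⊕b12⊕b13⊕b14⊕b15⊕b24⊕b25⊕b26⊕b27⊕b28⊕b29⊕b30⊕b31 = 0⊕1⊕0⊕0⊕0⊕0⊕0⊕0⊕1⊕1⊕1⊕0⊕0⊕1⊕1⊕0 = 0
s16: b16⊕b17⊕b18⊕b19⊕b20⊕b21⊕b22⊕b23⊕b24⊕b25⊕b26⊕b27⊕b28⊕b29⊕b30⊕b31 = 1⊕1⊕0⊕0⊕1⊕0⊕0⊕0⊕1⊕1⊕1⊕0⊕0⊕1⊕1⊕0 = 0
Syndrome (s16...s1) = 00000 → position 0 (no error).
No correction needed.
Data bits at positions 3,5,6,7,9,10,11,12,13,14,15,17,18,19,20,21,22,23,24,25,26,27,28,29,30,31: 00001000000100100011100110

00001000000100100011100110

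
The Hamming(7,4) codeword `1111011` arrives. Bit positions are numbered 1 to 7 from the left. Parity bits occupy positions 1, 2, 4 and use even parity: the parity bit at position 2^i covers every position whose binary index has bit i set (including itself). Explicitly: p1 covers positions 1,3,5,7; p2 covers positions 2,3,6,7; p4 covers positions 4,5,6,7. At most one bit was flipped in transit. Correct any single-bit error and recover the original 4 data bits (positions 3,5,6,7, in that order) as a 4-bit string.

1111

s1: b1⊕b3⊕b5⊕b7 = 1⊕1⊕0⊕1 = 1
s2: b2⊕b3⊕b6⊕b7 = 1⊕1⊕1⊕1 = 0
s4: b4⊕b5⊕b6⊕b7 = 1⊕0⊕1⊕1 = 1
Syndrome (s4...s1) = 101 → position 5.
Flip bit 5: corrected codeword = 1111111
Data bits at positions 3,5,6,7: 1111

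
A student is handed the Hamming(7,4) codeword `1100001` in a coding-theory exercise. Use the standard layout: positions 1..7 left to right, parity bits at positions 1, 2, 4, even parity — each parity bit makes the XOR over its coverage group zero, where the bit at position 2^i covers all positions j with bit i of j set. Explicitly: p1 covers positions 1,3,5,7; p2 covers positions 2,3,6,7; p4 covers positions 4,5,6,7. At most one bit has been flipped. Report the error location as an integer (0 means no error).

4

s1: b1⊕b3⊕b5⊕b7 = 1⊕0⊕0⊕1 = 0
s2: b2⊕b3⊕b6⊕b7 = 1⊕0⊕0⊕1 = 0
s4: b4⊕b5⊕b6⊕b7 = 0⊕0⊕0⊕1 = 1
Syndrome (s4...s1) = 100 → position 4.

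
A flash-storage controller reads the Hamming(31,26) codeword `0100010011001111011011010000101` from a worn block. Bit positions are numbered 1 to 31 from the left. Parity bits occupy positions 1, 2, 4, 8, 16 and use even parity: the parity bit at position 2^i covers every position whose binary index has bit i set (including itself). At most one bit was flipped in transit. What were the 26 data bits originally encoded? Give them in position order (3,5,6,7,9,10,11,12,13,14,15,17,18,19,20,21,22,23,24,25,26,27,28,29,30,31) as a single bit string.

s1: b1⊕b3⊕b5⊕b7⊕b9⊕b11⊕b13⊕b15⊕b17⊕b19⊕b21⊕b23⊕b25⊕b27⊕b29⊕b31 = 0⊕0⊕0⊕0⊕1⊕0⊕1⊕1⊕0⊕1⊕1⊕0⊕0⊕0⊕1⊕1 = 1
s2: b2⊕b3⊕b6⊕b7⊕b10⊕b11⊕b14⊕b15⊕b18⊕b19⊕b22⊕b23⊕b26⊕b27⊕b30⊕b31 = 1⊕0⊕1⊕0⊕1⊕0⊕1⊕1⊕1⊕1⊕1⊕0⊕0⊕0⊕0⊕1 = 1
s4: b4⊕b5⊕b6⊕b7⊕b12⊕b13⊕b14⊕b15⊕b20⊕b21⊕b22⊕b23⊕b28⊕b29⊕b30⊕b31 = 0⊕0⊕1⊕0⊕0⊕1⊕1⊕1⊕0⊕1⊕1⊕0⊕0⊕1⊕0⊕1 = 0
s8: b8⊕b9⊕b10⊕b11⊕b12⊕b13⊕b14⊕b15⊕b24⊕b25⊕b26⊕b27⊕b28⊕b29⊕b30⊕b31 = 0⊕1⊕1⊕0⊕0⊕1⊕1⊕1⊕1⊕0⊕0⊕0⊕0⊕1⊕0⊕1 = 0
s16: b16⊕b17⊕b18⊕b19⊕b20⊕b21⊕b22⊕b23⊕b24⊕b25⊕b26⊕b27⊕b28⊕b29⊕b30⊕b31 = 1⊕0⊕1⊕1⊕0⊕1⊕1⊕0⊕1⊕0⊕0⊕0⊕0⊕1⊕0⊕1 = 0
Syndrome (s16...s1) = 00011 → position 3.
Flip bit 3: corrected codeword = 0110010011001111011011010000101
Data bits at positions 3,5,6,7,9,10,11,12,13,14,15,17,18,19,20,21,22,23,24,25,26,27,28,29,30,31: 10101100111011011010000101

10101100111011011010000101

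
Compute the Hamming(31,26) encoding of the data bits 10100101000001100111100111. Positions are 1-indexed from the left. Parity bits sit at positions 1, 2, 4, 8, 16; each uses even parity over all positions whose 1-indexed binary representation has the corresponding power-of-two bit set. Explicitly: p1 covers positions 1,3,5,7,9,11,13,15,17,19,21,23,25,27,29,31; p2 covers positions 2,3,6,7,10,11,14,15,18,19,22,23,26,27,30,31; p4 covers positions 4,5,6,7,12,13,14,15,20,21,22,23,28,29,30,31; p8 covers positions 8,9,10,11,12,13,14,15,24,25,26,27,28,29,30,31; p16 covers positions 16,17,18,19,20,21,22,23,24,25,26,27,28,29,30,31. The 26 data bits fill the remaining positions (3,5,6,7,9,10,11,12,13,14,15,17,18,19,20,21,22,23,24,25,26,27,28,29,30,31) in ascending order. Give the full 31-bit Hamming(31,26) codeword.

0011010001010001001100111100111

Place data bits at non-power-of-two positions: b3=1, b5=0, b6=1, b7=0, b9=0, b10=1, b11=0, b12=1, b13=0, b14=0, b15=0, b17=0, b18=0, b19=1, b20=1, b21=0, b22=0, b23=1, b24=1, b25=1, b26=1, b27=0, b28=0, b29=1, b30=1, b31=1.
p1 = XOR of data positions {3,5,7,9,11,13,15,17,19,21,23,25,27,29,31} = 1⊕0⊕0⊕0⊕0⊕0⊕0⊕0⊕1⊕0⊕1⊕1⊕0⊕1⊕1 = 0
p2 = XOR of data positions {3,6,7,10,11,14,15,18,19,22,23,26,27,30,31} = 1⊕1⊕0⊕1⊕0⊕0⊕0⊕0⊕1⊕0⊕1⊕1⊕0⊕1⊕1 = 0
p4 = XOR of data positions {5,6,7,12,13,14,15,20,21,22,23,28,29,30,31} = 0⊕1⊕0⊕1⊕0⊕0⊕0⊕1⊕0⊕0⊕1⊕0⊕1⊕1⊕1 = 1
p8 = XOR of data positions {9,10,11,12,13,14,15,24,25,26,27,28,29,30,31} = 0⊕1⊕0⊕1⊕0⊕0⊕0⊕1⊕1⊕1⊕0⊕0⊕1⊕1⊕1 = 0
p16 = XOR of data positions {17,18,19,20,21,22,23,24,25,26,27,28,29,30,31} = 0⊕0⊕1⊕1⊕0⊕0⊕1⊕1⊕1⊕1⊕0⊕0⊕1⊕1⊕1 = 1
Codeword b1..b31 = 0011010001010001001100111100111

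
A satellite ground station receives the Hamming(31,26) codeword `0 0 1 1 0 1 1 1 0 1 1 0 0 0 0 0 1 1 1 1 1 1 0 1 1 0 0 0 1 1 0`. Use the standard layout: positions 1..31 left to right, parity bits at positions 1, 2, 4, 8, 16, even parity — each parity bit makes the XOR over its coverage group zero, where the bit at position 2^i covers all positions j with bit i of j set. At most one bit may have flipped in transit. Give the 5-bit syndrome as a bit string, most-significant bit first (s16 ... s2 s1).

s1: b1⊕b3⊕b5⊕b7⊕b9⊕b11⊕b13⊕b15⊕b17⊕b19⊕b21⊕b23⊕b25⊕b27⊕b29⊕b31 = 0⊕1⊕0⊕1⊕0⊕1⊕0⊕0⊕1⊕1⊕1⊕0⊕1⊕0⊕1⊕0 = 0
s2: b2⊕b3⊕b6⊕b7⊕b10⊕b11⊕b14⊕b15⊕b18⊕b19⊕b22⊕b23⊕b26⊕b27⊕b30⊕b31 = 0⊕1⊕1⊕1⊕1⊕1⊕0⊕0⊕1⊕1⊕1⊕0⊕0⊕0⊕1⊕0 = 1
s4: b4⊕b5⊕b6⊕b7⊕b12⊕b13⊕b14⊕b15⊕b20⊕b21⊕b22⊕b23⊕b28⊕b29⊕b30⊕b31 = 1⊕0⊕1⊕1⊕0⊕0⊕0⊕0⊕1⊕1⊕1⊕0⊕0⊕1⊕1⊕0 = 0
s8: b8⊕b9⊕b10⊕b11⊕b12⊕b13⊕b14⊕b15⊕b24⊕b25⊕b26⊕b27⊕b28⊕b29⊕b30⊕b31 = 1⊕0⊕1⊕1⊕0⊕0⊕0⊕0⊕1⊕1⊕0⊕0⊕0⊕1⊕1⊕0 = 1
s16: b16⊕b17⊕b18⊕b19⊕b20⊕b21⊕b22⊕b23⊕b24⊕b25⊕b26⊕b27⊕b28⊕b29⊕b30⊕b31 = 0⊕1⊕1⊕1⊕1⊕1⊕1⊕0⊕1⊕1⊕0⊕0⊕0⊕1⊕1⊕0 = 0
Syndrome (s16...s1) = 01010 → position 10.

01010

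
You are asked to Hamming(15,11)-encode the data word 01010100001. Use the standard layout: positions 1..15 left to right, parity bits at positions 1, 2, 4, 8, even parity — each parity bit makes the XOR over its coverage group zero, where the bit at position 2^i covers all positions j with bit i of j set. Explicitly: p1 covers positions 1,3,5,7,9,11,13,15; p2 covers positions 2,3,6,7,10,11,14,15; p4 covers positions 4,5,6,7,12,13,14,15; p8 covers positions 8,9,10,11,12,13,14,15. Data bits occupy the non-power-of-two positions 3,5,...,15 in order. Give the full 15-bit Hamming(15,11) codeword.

110110100100001

Place data bits at non-power-of-two positions: b3=0, b5=1, b6=0, b7=1, b9=0, b10=1, b11=0, b12=0, b13=0, b14=0, b15=1.
p1 = XOR of data positions {3,5,7,9,11,13,15} = 0⊕1⊕1⊕0⊕0⊕0⊕1 = 1
p2 = XOR of data positions {3,6,7,10,11,14,15} = 0⊕0⊕1⊕1⊕0⊕0⊕1 = 1
p4 = XOR of data positions {5,6,7,12,13,14,15} = 1⊕0⊕1⊕0⊕0⊕0⊕1 = 1
p8 = XOR of data positions {9,10,11,12,13,14,15} = 0⊕1⊕0⊕0⊕0⊕0⊕1 = 0
Codeword b1..b15 = 110110100100001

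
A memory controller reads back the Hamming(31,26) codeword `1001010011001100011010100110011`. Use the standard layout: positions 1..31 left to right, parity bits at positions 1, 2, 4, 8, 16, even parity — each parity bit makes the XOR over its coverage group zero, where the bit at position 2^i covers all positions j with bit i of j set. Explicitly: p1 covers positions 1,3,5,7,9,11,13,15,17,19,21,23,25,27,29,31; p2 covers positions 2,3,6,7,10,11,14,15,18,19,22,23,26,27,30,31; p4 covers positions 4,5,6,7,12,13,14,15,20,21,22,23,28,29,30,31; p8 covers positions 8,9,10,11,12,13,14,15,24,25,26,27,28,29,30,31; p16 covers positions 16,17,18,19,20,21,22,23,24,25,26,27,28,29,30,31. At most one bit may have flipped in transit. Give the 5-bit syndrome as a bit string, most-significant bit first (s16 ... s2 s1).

s1: b1⊕b3⊕b5⊕b7⊕b9⊕b11⊕b13⊕b15⊕b17⊕b19⊕b21⊕b23⊕b25⊕b27⊕b29⊕b31 = 1⊕0⊕0⊕0⊕1⊕0⊕1⊕0⊕0⊕1⊕1⊕1⊕0⊕1⊕0⊕1 = 0
s2: b2⊕b3⊕b6⊕b7⊕b10⊕b11⊕b14⊕b15⊕b18⊕b19⊕b22⊕b23⊕b26⊕b27⊕b30⊕b31 = 0⊕0⊕1⊕0⊕1⊕0⊕1⊕0⊕1⊕1⊕0⊕1⊕1⊕1⊕1⊕1 = 0
s4: b4⊕b5⊕b6⊕b7⊕b12⊕b13⊕b14⊕b15⊕b20⊕b21⊕b22⊕b23⊕b28⊕b29⊕b30⊕b31 = 1⊕0⊕1⊕0⊕0⊕1⊕1⊕0⊕0⊕1⊕0⊕1⊕0⊕0⊕1⊕1 = 0
s8: b8⊕b9⊕b10⊕b11⊕b12⊕b13⊕b14⊕b15⊕b24⊕b25⊕b26⊕b27⊕b28⊕b29⊕b30⊕b31 = 0⊕1⊕1⊕0⊕0⊕1⊕1⊕0⊕0⊕0⊕1⊕1⊕0⊕0⊕1⊕1 = 0
s16: b16⊕b17⊕b18⊕b19⊕b20⊕b21⊕b22⊕b23⊕b24⊕b25⊕b26⊕b27⊕b28⊕b29⊕b30⊕b31 = 0⊕0⊕1⊕1⊕0⊕1⊕0⊕1⊕0⊕0⊕1⊕1⊕0⊕0⊕1⊕1 = 0
Syndrome (s16...s1) = 00000 → position 0 (no error).

00000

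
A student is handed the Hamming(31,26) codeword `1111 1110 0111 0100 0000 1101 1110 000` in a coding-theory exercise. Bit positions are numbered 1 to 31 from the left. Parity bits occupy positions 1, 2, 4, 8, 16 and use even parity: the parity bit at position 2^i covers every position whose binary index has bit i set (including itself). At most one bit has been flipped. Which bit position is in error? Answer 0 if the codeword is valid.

s1: b1⊕b3⊕b5⊕b7⊕b9⊕b11⊕b13⊕b15⊕b17⊕b19⊕b21⊕b23⊕b25⊕b27⊕b29⊕b31 = 1⊕1⊕1⊕1⊕0⊕1⊕0⊕0⊕0⊕0⊕1⊕0⊕1⊕1⊕0⊕0 = 0
s2: b2⊕b3⊕b6⊕b7⊕b10⊕b11⊕b14⊕b15⊕b18⊕b19⊕b22⊕b23⊕b26⊕b27⊕b30⊕b31 = 1⊕1⊕1⊕1⊕1⊕1⊕1⊕0⊕0⊕0⊕1⊕0⊕1⊕1⊕0⊕0 = 0
s4: b4⊕b5⊕b6⊕b7⊕b12⊕b13⊕b14⊕b15⊕b20⊕b21⊕b22⊕b23⊕b28⊕b29⊕b30⊕b31 = 1⊕1⊕1⊕1⊕1⊕0⊕1⊕0⊕0⊕1⊕1⊕0⊕0⊕0⊕0⊕0 = 0
s8: b8⊕b9⊕b10⊕b11⊕b12⊕b13⊕b14⊕b15⊕b24⊕b25⊕b26⊕b27⊕b28⊕b29⊕b30⊕b31 = 0⊕0⊕1⊕1⊕1⊕0⊕1⊕0⊕1⊕1⊕1⊕1⊕0⊕0⊕0⊕0 = 0
s16: b16⊕b17⊕b18⊕b19⊕b20⊕b21⊕b22⊕b23⊕b24⊕b25⊕b26⊕b27⊕b28⊕b29⊕b30⊕b31 = 0⊕0⊕0⊕0⊕0⊕1⊕1⊕0⊕1⊕1⊕1⊕1⊕0⊕0⊕0⊕0 = 0
Syndrome (s16...s1) = 00000 → position 0 (no error).

0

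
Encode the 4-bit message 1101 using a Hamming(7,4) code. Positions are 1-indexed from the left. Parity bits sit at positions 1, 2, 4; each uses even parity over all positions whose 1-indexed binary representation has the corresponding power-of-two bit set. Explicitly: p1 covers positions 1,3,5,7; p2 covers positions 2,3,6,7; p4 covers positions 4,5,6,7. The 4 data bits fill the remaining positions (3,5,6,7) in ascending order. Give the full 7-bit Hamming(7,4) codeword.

1010101

Place data bits at non-power-of-two positions: b3=1, b5=1, b6=0, b7=1.
p1 = XOR of data positions {3,5,7} = 1⊕1⊕1 = 1
p2 = XOR of data positions {3,6,7} = 1⊕0⊕1 = 0
p4 = XOR of data positions {5,6,7} = 1⊕0⊕1 = 0
Codeword b1..b7 = 1010101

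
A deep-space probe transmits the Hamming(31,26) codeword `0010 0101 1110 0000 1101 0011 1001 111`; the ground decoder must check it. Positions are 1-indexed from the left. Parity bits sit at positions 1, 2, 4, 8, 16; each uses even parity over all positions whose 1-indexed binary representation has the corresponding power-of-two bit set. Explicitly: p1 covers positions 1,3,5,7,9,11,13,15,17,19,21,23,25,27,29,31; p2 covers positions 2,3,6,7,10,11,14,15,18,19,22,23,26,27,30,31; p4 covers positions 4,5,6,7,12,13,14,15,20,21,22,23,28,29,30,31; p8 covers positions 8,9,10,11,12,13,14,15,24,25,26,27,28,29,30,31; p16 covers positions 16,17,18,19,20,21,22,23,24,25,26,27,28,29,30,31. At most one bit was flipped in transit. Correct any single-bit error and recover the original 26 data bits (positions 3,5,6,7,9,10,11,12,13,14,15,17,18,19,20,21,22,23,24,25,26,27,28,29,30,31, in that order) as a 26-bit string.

10101110000110100111001111

s1: b1⊕b3⊕b5⊕b7⊕b9⊕b11⊕b13⊕b15⊕b17⊕b19⊕b21⊕b23⊕b25⊕b27⊕b29⊕b31 = 0⊕1⊕0⊕0⊕1⊕1⊕0⊕0⊕1⊕0⊕0⊕1⊕1⊕0⊕1⊕1 = 0
s2: b2⊕b3⊕b6⊕b7⊕b10⊕b11⊕b14⊕b15⊕b18⊕b19⊕b22⊕b23⊕b26⊕b27⊕b30⊕b31 = 0⊕1⊕1⊕0⊕1⊕1⊕0⊕0⊕1⊕0⊕0⊕1⊕0⊕0⊕1⊕1 = 0
s4: b4⊕b5⊕b6⊕b7⊕b12⊕b13⊕b14⊕b15⊕b20⊕b21⊕b22⊕b23⊕b28⊕b29⊕b30⊕b31 = 0⊕0⊕1⊕0⊕0⊕0⊕0⊕0⊕1⊕0⊕0⊕1⊕1⊕1⊕1⊕1 = 1
s8: b8⊕b9⊕b10⊕b11⊕b12⊕b13⊕b14⊕b15⊕b24⊕b25⊕b26⊕b27⊕b28⊕b29⊕b30⊕b31 = 1⊕1⊕1⊕1⊕0⊕0⊕0⊕0⊕1⊕1⊕0⊕0⊕1⊕1⊕1⊕1 = 0
s16: b16⊕b17⊕b18⊕b19⊕b20⊕b21⊕b22⊕b23⊕b24⊕b25⊕b26⊕b27⊕b28⊕b29⊕b30⊕b31 = 0⊕1⊕1⊕0⊕1⊕0⊕0⊕1⊕1⊕1⊕0⊕0⊕1⊕1⊕1⊕1 = 0
Syndrome (s16...s1) = 00100 → position 4.
Flip bit 4: corrected codeword = 0011010111100000110100111001111
Data bits at positions 3,5,6,7,9,10,11,12,13,14,15,17,18,19,20,21,22,23,24,25,26,27,28,29,30,31: 10101110000110100111001111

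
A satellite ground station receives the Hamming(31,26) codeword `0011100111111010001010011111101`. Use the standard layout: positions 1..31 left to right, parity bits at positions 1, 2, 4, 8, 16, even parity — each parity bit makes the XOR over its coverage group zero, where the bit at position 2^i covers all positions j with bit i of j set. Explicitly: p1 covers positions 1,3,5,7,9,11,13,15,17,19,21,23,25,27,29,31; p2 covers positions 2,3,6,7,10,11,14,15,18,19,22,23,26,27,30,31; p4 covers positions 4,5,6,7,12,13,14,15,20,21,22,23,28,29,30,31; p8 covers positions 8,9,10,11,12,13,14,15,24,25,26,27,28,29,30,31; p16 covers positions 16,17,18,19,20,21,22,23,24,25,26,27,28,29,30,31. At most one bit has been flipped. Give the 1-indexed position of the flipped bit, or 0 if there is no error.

20

s1: b1⊕b3⊕b5⊕b7⊕b9⊕b11⊕b13⊕b15⊕b17⊕b19⊕b21⊕b23⊕b25⊕b27⊕b29⊕b31 = 0⊕1⊕1⊕0⊕1⊕1⊕1⊕1⊕0⊕1⊕1⊕0⊕1⊕1⊕1⊕1 = 0
s2: b2⊕b3⊕b6⊕b7⊕b10⊕b11⊕b14⊕b15⊕b18⊕b19⊕b22⊕b23⊕b26⊕b27⊕b30⊕b31 = 0⊕1⊕0⊕0⊕1⊕1⊕0⊕1⊕0⊕1⊕0⊕0⊕1⊕1⊕0⊕1 = 0
s4: b4⊕b5⊕b6⊕b7⊕b12⊕b13⊕b14⊕b15⊕b20⊕b21⊕b22⊕b23⊕b28⊕b29⊕b30⊕b31 = 1⊕1⊕0⊕0⊕1⊕1⊕0⊕1⊕0⊕1⊕0⊕0⊕1⊕1⊕0⊕1 = 1
s8: b8⊕b9⊕b10⊕b11⊕b12⊕b13⊕b14⊕b15⊕b24⊕b25⊕b26⊕b27⊕b28⊕b29⊕b30⊕b31 = 1⊕1⊕1⊕1⊕1⊕1⊕0⊕1⊕1⊕1⊕1⊕1⊕1⊕1⊕0⊕1 = 0
s16: b16⊕b17⊕b18⊕b19⊕b20⊕b21⊕b22⊕b23⊕b24⊕b25⊕b26⊕b27⊕b28⊕b29⊕b30⊕b31 = 0⊕0⊕0⊕1⊕0⊕1⊕0⊕0⊕1⊕1⊕1⊕1⊕1⊕1⊕0⊕1 = 1
Syndrome (s16...s1) = 10100 → position 20.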